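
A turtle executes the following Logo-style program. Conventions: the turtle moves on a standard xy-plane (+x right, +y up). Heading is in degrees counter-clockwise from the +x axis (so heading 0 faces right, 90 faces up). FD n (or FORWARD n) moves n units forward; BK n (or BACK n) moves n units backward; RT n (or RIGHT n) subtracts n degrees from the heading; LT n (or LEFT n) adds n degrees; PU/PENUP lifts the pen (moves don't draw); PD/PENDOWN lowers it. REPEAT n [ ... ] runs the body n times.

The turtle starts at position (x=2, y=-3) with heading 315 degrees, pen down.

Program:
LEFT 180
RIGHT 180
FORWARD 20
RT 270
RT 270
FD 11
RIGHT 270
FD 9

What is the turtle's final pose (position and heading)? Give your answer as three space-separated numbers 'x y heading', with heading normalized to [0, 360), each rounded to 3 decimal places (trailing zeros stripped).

Executing turtle program step by step:
Start: pos=(2,-3), heading=315, pen down
LT 180: heading 315 -> 135
RT 180: heading 135 -> 315
FD 20: (2,-3) -> (16.142,-17.142) [heading=315, draw]
RT 270: heading 315 -> 45
RT 270: heading 45 -> 135
FD 11: (16.142,-17.142) -> (8.364,-9.364) [heading=135, draw]
RT 270: heading 135 -> 225
FD 9: (8.364,-9.364) -> (2,-15.728) [heading=225, draw]
Final: pos=(2,-15.728), heading=225, 3 segment(s) drawn

Answer: 2 -15.728 225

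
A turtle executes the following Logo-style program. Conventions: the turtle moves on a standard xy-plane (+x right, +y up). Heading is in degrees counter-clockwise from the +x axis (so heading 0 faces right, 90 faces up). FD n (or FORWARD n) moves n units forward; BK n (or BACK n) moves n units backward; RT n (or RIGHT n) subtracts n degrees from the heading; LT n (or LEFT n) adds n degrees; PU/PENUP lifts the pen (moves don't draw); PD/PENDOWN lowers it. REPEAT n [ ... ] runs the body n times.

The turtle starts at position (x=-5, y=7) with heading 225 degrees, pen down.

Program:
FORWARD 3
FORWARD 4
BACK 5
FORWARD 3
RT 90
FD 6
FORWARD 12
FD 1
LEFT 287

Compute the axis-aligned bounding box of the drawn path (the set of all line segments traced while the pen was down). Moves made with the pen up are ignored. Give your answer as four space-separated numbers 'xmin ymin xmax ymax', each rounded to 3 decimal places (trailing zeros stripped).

Answer: -21.971 2.05 -5 16.899

Derivation:
Executing turtle program step by step:
Start: pos=(-5,7), heading=225, pen down
FD 3: (-5,7) -> (-7.121,4.879) [heading=225, draw]
FD 4: (-7.121,4.879) -> (-9.95,2.05) [heading=225, draw]
BK 5: (-9.95,2.05) -> (-6.414,5.586) [heading=225, draw]
FD 3: (-6.414,5.586) -> (-8.536,3.464) [heading=225, draw]
RT 90: heading 225 -> 135
FD 6: (-8.536,3.464) -> (-12.778,7.707) [heading=135, draw]
FD 12: (-12.778,7.707) -> (-21.263,16.192) [heading=135, draw]
FD 1: (-21.263,16.192) -> (-21.971,16.899) [heading=135, draw]
LT 287: heading 135 -> 62
Final: pos=(-21.971,16.899), heading=62, 7 segment(s) drawn

Segment endpoints: x in {-21.971, -21.263, -12.778, -9.95, -8.536, -7.121, -6.414, -5}, y in {2.05, 3.464, 4.879, 5.586, 7, 7.707, 16.192, 16.899}
xmin=-21.971, ymin=2.05, xmax=-5, ymax=16.899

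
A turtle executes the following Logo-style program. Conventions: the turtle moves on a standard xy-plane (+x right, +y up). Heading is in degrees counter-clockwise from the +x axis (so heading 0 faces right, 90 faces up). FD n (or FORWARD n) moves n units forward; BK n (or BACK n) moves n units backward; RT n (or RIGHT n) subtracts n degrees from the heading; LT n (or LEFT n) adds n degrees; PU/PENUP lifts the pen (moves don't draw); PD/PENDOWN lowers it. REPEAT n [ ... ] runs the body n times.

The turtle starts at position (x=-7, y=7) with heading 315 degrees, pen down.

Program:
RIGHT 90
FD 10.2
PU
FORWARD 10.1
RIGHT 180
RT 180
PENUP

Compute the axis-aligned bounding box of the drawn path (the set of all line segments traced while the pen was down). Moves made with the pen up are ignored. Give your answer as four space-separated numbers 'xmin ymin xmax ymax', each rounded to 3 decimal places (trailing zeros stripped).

Answer: -14.212 -0.212 -7 7

Derivation:
Executing turtle program step by step:
Start: pos=(-7,7), heading=315, pen down
RT 90: heading 315 -> 225
FD 10.2: (-7,7) -> (-14.212,-0.212) [heading=225, draw]
PU: pen up
FD 10.1: (-14.212,-0.212) -> (-21.354,-7.354) [heading=225, move]
RT 180: heading 225 -> 45
RT 180: heading 45 -> 225
PU: pen up
Final: pos=(-21.354,-7.354), heading=225, 1 segment(s) drawn

Segment endpoints: x in {-14.212, -7}, y in {-0.212, 7}
xmin=-14.212, ymin=-0.212, xmax=-7, ymax=7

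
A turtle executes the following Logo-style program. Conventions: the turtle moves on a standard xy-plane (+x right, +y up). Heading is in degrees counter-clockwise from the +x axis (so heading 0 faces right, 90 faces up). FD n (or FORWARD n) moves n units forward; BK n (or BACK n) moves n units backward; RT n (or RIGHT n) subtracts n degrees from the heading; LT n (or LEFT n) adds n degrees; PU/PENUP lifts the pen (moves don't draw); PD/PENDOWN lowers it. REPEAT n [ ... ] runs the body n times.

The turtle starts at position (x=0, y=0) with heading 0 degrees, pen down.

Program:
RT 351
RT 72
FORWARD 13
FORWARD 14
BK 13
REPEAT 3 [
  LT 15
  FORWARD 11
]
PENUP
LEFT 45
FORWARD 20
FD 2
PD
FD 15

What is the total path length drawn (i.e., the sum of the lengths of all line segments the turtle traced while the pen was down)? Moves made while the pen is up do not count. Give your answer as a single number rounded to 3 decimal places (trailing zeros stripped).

Executing turtle program step by step:
Start: pos=(0,0), heading=0, pen down
RT 351: heading 0 -> 9
RT 72: heading 9 -> 297
FD 13: (0,0) -> (5.902,-11.583) [heading=297, draw]
FD 14: (5.902,-11.583) -> (12.258,-24.057) [heading=297, draw]
BK 13: (12.258,-24.057) -> (6.356,-12.474) [heading=297, draw]
REPEAT 3 [
  -- iteration 1/3 --
  LT 15: heading 297 -> 312
  FD 11: (6.356,-12.474) -> (13.716,-20.649) [heading=312, draw]
  -- iteration 2/3 --
  LT 15: heading 312 -> 327
  FD 11: (13.716,-20.649) -> (22.942,-26.64) [heading=327, draw]
  -- iteration 3/3 --
  LT 15: heading 327 -> 342
  FD 11: (22.942,-26.64) -> (33.403,-30.039) [heading=342, draw]
]
PU: pen up
LT 45: heading 342 -> 27
FD 20: (33.403,-30.039) -> (51.223,-20.959) [heading=27, move]
FD 2: (51.223,-20.959) -> (53.005,-20.051) [heading=27, move]
PD: pen down
FD 15: (53.005,-20.051) -> (66.371,-13.241) [heading=27, draw]
Final: pos=(66.371,-13.241), heading=27, 7 segment(s) drawn

Segment lengths:
  seg 1: (0,0) -> (5.902,-11.583), length = 13
  seg 2: (5.902,-11.583) -> (12.258,-24.057), length = 14
  seg 3: (12.258,-24.057) -> (6.356,-12.474), length = 13
  seg 4: (6.356,-12.474) -> (13.716,-20.649), length = 11
  seg 5: (13.716,-20.649) -> (22.942,-26.64), length = 11
  seg 6: (22.942,-26.64) -> (33.403,-30.039), length = 11
  seg 7: (53.005,-20.051) -> (66.371,-13.241), length = 15
Total = 88

Answer: 88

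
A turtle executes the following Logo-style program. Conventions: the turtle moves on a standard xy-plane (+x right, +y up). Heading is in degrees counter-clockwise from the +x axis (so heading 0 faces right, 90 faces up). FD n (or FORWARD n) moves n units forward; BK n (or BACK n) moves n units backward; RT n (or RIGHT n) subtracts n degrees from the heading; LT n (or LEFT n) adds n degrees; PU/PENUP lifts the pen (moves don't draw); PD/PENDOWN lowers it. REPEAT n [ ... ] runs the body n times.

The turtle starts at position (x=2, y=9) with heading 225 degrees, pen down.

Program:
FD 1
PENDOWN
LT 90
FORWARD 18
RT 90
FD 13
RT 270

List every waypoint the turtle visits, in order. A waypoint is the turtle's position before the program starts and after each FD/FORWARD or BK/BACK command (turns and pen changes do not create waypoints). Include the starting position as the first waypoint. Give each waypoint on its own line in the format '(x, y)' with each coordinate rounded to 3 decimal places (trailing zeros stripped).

Answer: (2, 9)
(1.293, 8.293)
(14.021, -4.435)
(4.828, -13.627)

Derivation:
Executing turtle program step by step:
Start: pos=(2,9), heading=225, pen down
FD 1: (2,9) -> (1.293,8.293) [heading=225, draw]
PD: pen down
LT 90: heading 225 -> 315
FD 18: (1.293,8.293) -> (14.021,-4.435) [heading=315, draw]
RT 90: heading 315 -> 225
FD 13: (14.021,-4.435) -> (4.828,-13.627) [heading=225, draw]
RT 270: heading 225 -> 315
Final: pos=(4.828,-13.627), heading=315, 3 segment(s) drawn
Waypoints (4 total):
(2, 9)
(1.293, 8.293)
(14.021, -4.435)
(4.828, -13.627)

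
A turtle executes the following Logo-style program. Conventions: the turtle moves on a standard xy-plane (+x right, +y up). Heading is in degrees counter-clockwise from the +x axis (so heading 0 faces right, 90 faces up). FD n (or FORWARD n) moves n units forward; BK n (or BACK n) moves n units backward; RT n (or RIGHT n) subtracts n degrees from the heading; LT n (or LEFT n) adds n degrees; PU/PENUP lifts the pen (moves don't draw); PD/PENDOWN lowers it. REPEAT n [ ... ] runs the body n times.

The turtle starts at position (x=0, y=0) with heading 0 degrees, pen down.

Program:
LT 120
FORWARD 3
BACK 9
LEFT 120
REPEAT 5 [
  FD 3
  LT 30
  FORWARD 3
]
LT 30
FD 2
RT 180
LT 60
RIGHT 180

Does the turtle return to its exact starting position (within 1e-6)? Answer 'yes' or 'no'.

Executing turtle program step by step:
Start: pos=(0,0), heading=0, pen down
LT 120: heading 0 -> 120
FD 3: (0,0) -> (-1.5,2.598) [heading=120, draw]
BK 9: (-1.5,2.598) -> (3,-5.196) [heading=120, draw]
LT 120: heading 120 -> 240
REPEAT 5 [
  -- iteration 1/5 --
  FD 3: (3,-5.196) -> (1.5,-7.794) [heading=240, draw]
  LT 30: heading 240 -> 270
  FD 3: (1.5,-7.794) -> (1.5,-10.794) [heading=270, draw]
  -- iteration 2/5 --
  FD 3: (1.5,-10.794) -> (1.5,-13.794) [heading=270, draw]
  LT 30: heading 270 -> 300
  FD 3: (1.5,-13.794) -> (3,-16.392) [heading=300, draw]
  -- iteration 3/5 --
  FD 3: (3,-16.392) -> (4.5,-18.99) [heading=300, draw]
  LT 30: heading 300 -> 330
  FD 3: (4.5,-18.99) -> (7.098,-20.49) [heading=330, draw]
  -- iteration 4/5 --
  FD 3: (7.098,-20.49) -> (9.696,-21.99) [heading=330, draw]
  LT 30: heading 330 -> 0
  FD 3: (9.696,-21.99) -> (12.696,-21.99) [heading=0, draw]
  -- iteration 5/5 --
  FD 3: (12.696,-21.99) -> (15.696,-21.99) [heading=0, draw]
  LT 30: heading 0 -> 30
  FD 3: (15.696,-21.99) -> (18.294,-20.49) [heading=30, draw]
]
LT 30: heading 30 -> 60
FD 2: (18.294,-20.49) -> (19.294,-18.758) [heading=60, draw]
RT 180: heading 60 -> 240
LT 60: heading 240 -> 300
RT 180: heading 300 -> 120
Final: pos=(19.294,-18.758), heading=120, 13 segment(s) drawn

Start position: (0, 0)
Final position: (19.294, -18.758)
Distance = 26.91; >= 1e-6 -> NOT closed

Answer: no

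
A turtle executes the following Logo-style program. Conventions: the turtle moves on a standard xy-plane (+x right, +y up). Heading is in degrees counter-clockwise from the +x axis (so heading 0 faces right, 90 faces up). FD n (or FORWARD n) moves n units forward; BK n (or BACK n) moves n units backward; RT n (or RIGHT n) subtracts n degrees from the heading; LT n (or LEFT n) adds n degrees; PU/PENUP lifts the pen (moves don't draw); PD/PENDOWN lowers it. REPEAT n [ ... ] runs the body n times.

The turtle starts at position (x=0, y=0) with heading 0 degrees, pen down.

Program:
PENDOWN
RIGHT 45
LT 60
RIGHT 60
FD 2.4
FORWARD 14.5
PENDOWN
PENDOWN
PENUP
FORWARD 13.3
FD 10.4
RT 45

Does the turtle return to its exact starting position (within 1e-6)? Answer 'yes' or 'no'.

Answer: no

Derivation:
Executing turtle program step by step:
Start: pos=(0,0), heading=0, pen down
PD: pen down
RT 45: heading 0 -> 315
LT 60: heading 315 -> 15
RT 60: heading 15 -> 315
FD 2.4: (0,0) -> (1.697,-1.697) [heading=315, draw]
FD 14.5: (1.697,-1.697) -> (11.95,-11.95) [heading=315, draw]
PD: pen down
PD: pen down
PU: pen up
FD 13.3: (11.95,-11.95) -> (21.355,-21.355) [heading=315, move]
FD 10.4: (21.355,-21.355) -> (28.709,-28.709) [heading=315, move]
RT 45: heading 315 -> 270
Final: pos=(28.709,-28.709), heading=270, 2 segment(s) drawn

Start position: (0, 0)
Final position: (28.709, -28.709)
Distance = 40.6; >= 1e-6 -> NOT closed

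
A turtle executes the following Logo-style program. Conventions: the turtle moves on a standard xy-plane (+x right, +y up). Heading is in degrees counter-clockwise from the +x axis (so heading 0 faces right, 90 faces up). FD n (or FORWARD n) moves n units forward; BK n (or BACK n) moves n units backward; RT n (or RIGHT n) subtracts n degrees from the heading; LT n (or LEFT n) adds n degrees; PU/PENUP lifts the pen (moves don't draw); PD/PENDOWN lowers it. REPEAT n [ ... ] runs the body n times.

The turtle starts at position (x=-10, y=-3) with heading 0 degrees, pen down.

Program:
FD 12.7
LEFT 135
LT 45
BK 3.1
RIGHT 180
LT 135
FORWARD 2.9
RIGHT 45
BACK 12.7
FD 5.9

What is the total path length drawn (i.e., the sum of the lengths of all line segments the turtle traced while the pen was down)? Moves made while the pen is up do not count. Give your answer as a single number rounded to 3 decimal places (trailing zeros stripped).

Executing turtle program step by step:
Start: pos=(-10,-3), heading=0, pen down
FD 12.7: (-10,-3) -> (2.7,-3) [heading=0, draw]
LT 135: heading 0 -> 135
LT 45: heading 135 -> 180
BK 3.1: (2.7,-3) -> (5.8,-3) [heading=180, draw]
RT 180: heading 180 -> 0
LT 135: heading 0 -> 135
FD 2.9: (5.8,-3) -> (3.749,-0.949) [heading=135, draw]
RT 45: heading 135 -> 90
BK 12.7: (3.749,-0.949) -> (3.749,-13.649) [heading=90, draw]
FD 5.9: (3.749,-13.649) -> (3.749,-7.749) [heading=90, draw]
Final: pos=(3.749,-7.749), heading=90, 5 segment(s) drawn

Segment lengths:
  seg 1: (-10,-3) -> (2.7,-3), length = 12.7
  seg 2: (2.7,-3) -> (5.8,-3), length = 3.1
  seg 3: (5.8,-3) -> (3.749,-0.949), length = 2.9
  seg 4: (3.749,-0.949) -> (3.749,-13.649), length = 12.7
  seg 5: (3.749,-13.649) -> (3.749,-7.749), length = 5.9
Total = 37.3

Answer: 37.3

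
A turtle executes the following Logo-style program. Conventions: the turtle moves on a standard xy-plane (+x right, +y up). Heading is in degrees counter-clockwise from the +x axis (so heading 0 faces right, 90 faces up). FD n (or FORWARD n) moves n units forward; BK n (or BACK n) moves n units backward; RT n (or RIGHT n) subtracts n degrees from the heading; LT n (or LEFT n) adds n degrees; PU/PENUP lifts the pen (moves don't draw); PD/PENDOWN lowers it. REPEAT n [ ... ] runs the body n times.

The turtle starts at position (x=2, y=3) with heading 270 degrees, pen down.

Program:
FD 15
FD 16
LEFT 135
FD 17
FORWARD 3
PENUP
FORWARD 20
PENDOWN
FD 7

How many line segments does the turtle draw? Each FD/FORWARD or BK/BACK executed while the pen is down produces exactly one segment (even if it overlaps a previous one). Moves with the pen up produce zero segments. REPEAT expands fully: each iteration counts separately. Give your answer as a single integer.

Answer: 5

Derivation:
Executing turtle program step by step:
Start: pos=(2,3), heading=270, pen down
FD 15: (2,3) -> (2,-12) [heading=270, draw]
FD 16: (2,-12) -> (2,-28) [heading=270, draw]
LT 135: heading 270 -> 45
FD 17: (2,-28) -> (14.021,-15.979) [heading=45, draw]
FD 3: (14.021,-15.979) -> (16.142,-13.858) [heading=45, draw]
PU: pen up
FD 20: (16.142,-13.858) -> (30.284,0.284) [heading=45, move]
PD: pen down
FD 7: (30.284,0.284) -> (35.234,5.234) [heading=45, draw]
Final: pos=(35.234,5.234), heading=45, 5 segment(s) drawn
Segments drawn: 5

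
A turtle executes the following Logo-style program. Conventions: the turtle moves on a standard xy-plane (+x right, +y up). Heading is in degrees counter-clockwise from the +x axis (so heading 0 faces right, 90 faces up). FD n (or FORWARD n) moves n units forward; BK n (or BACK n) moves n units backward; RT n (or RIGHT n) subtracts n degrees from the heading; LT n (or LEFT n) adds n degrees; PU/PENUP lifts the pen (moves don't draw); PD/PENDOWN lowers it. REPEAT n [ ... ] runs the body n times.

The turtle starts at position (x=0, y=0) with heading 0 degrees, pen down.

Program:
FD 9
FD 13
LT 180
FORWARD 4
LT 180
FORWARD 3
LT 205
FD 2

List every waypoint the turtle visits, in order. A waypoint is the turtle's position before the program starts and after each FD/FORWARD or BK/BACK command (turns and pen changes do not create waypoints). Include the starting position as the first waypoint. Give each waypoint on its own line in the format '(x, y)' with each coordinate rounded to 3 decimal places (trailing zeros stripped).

Answer: (0, 0)
(9, 0)
(22, 0)
(18, 0)
(21, 0)
(19.187, -0.845)

Derivation:
Executing turtle program step by step:
Start: pos=(0,0), heading=0, pen down
FD 9: (0,0) -> (9,0) [heading=0, draw]
FD 13: (9,0) -> (22,0) [heading=0, draw]
LT 180: heading 0 -> 180
FD 4: (22,0) -> (18,0) [heading=180, draw]
LT 180: heading 180 -> 0
FD 3: (18,0) -> (21,0) [heading=0, draw]
LT 205: heading 0 -> 205
FD 2: (21,0) -> (19.187,-0.845) [heading=205, draw]
Final: pos=(19.187,-0.845), heading=205, 5 segment(s) drawn
Waypoints (6 total):
(0, 0)
(9, 0)
(22, 0)
(18, 0)
(21, 0)
(19.187, -0.845)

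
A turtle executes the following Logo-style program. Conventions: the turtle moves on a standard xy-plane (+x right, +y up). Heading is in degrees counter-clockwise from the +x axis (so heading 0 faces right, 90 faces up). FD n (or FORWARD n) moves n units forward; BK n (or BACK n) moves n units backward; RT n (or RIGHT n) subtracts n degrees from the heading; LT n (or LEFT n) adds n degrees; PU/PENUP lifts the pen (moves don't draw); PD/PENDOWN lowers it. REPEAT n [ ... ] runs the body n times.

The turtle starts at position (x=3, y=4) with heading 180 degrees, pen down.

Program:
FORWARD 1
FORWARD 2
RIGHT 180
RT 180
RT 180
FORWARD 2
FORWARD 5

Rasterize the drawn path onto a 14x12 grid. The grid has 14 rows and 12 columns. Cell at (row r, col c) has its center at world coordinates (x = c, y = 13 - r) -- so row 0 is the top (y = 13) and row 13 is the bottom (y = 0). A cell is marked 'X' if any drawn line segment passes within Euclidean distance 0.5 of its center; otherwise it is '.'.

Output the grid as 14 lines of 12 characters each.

Segment 0: (3,4) -> (2,4)
Segment 1: (2,4) -> (0,4)
Segment 2: (0,4) -> (2,4)
Segment 3: (2,4) -> (7,4)

Answer: ............
............
............
............
............
............
............
............
............
XXXXXXXX....
............
............
............
............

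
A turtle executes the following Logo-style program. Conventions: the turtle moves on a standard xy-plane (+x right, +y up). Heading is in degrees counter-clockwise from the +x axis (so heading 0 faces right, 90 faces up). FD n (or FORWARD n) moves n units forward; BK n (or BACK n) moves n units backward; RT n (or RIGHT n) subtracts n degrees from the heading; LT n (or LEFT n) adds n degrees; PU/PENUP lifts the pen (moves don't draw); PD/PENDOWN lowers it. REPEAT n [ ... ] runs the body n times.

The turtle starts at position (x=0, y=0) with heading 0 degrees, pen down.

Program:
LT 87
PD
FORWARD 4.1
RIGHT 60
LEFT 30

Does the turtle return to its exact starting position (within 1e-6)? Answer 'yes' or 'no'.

Executing turtle program step by step:
Start: pos=(0,0), heading=0, pen down
LT 87: heading 0 -> 87
PD: pen down
FD 4.1: (0,0) -> (0.215,4.094) [heading=87, draw]
RT 60: heading 87 -> 27
LT 30: heading 27 -> 57
Final: pos=(0.215,4.094), heading=57, 1 segment(s) drawn

Start position: (0, 0)
Final position: (0.215, 4.094)
Distance = 4.1; >= 1e-6 -> NOT closed

Answer: no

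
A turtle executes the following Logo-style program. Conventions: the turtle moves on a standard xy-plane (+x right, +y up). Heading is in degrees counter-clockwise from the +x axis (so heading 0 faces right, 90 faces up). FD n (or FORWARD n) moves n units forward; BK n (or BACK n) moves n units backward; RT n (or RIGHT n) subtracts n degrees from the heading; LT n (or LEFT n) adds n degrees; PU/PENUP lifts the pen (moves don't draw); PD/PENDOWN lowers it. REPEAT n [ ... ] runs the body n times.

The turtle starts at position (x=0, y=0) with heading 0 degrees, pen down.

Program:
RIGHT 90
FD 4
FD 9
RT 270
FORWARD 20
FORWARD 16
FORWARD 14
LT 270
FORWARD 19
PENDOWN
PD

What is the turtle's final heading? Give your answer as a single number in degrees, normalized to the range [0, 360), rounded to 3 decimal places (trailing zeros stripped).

Answer: 270

Derivation:
Executing turtle program step by step:
Start: pos=(0,0), heading=0, pen down
RT 90: heading 0 -> 270
FD 4: (0,0) -> (0,-4) [heading=270, draw]
FD 9: (0,-4) -> (0,-13) [heading=270, draw]
RT 270: heading 270 -> 0
FD 20: (0,-13) -> (20,-13) [heading=0, draw]
FD 16: (20,-13) -> (36,-13) [heading=0, draw]
FD 14: (36,-13) -> (50,-13) [heading=0, draw]
LT 270: heading 0 -> 270
FD 19: (50,-13) -> (50,-32) [heading=270, draw]
PD: pen down
PD: pen down
Final: pos=(50,-32), heading=270, 6 segment(s) drawn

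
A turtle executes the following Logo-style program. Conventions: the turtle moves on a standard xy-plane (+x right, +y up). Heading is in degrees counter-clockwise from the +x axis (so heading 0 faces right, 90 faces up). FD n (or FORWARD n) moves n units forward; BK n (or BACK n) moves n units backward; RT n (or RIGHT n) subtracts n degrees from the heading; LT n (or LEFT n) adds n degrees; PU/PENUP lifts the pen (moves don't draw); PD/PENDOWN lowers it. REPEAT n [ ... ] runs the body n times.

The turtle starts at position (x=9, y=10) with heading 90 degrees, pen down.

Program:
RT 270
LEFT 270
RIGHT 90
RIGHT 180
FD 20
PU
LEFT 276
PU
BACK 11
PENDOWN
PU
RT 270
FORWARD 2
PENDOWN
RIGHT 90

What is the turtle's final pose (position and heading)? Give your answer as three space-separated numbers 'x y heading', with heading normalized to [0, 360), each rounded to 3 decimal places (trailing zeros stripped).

Executing turtle program step by step:
Start: pos=(9,10), heading=90, pen down
RT 270: heading 90 -> 180
LT 270: heading 180 -> 90
RT 90: heading 90 -> 0
RT 180: heading 0 -> 180
FD 20: (9,10) -> (-11,10) [heading=180, draw]
PU: pen up
LT 276: heading 180 -> 96
PU: pen up
BK 11: (-11,10) -> (-9.85,-0.94) [heading=96, move]
PD: pen down
PU: pen up
RT 270: heading 96 -> 186
FD 2: (-9.85,-0.94) -> (-11.839,-1.149) [heading=186, move]
PD: pen down
RT 90: heading 186 -> 96
Final: pos=(-11.839,-1.149), heading=96, 1 segment(s) drawn

Answer: -11.839 -1.149 96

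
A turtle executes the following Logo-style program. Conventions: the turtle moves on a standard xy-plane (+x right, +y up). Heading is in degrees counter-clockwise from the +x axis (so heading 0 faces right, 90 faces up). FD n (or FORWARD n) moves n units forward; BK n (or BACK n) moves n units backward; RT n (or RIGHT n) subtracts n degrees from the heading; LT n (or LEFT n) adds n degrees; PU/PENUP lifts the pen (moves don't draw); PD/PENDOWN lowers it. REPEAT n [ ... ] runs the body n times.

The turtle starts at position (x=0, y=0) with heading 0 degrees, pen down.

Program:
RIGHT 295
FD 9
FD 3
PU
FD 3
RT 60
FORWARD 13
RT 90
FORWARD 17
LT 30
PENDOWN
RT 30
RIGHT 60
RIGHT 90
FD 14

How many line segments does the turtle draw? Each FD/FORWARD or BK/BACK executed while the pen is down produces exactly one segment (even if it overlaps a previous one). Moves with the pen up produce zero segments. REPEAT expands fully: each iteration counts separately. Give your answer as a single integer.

Answer: 3

Derivation:
Executing turtle program step by step:
Start: pos=(0,0), heading=0, pen down
RT 295: heading 0 -> 65
FD 9: (0,0) -> (3.804,8.157) [heading=65, draw]
FD 3: (3.804,8.157) -> (5.071,10.876) [heading=65, draw]
PU: pen up
FD 3: (5.071,10.876) -> (6.339,13.595) [heading=65, move]
RT 60: heading 65 -> 5
FD 13: (6.339,13.595) -> (19.29,14.728) [heading=5, move]
RT 90: heading 5 -> 275
FD 17: (19.29,14.728) -> (20.771,-2.208) [heading=275, move]
LT 30: heading 275 -> 305
PD: pen down
RT 30: heading 305 -> 275
RT 60: heading 275 -> 215
RT 90: heading 215 -> 125
FD 14: (20.771,-2.208) -> (12.741,9.26) [heading=125, draw]
Final: pos=(12.741,9.26), heading=125, 3 segment(s) drawn
Segments drawn: 3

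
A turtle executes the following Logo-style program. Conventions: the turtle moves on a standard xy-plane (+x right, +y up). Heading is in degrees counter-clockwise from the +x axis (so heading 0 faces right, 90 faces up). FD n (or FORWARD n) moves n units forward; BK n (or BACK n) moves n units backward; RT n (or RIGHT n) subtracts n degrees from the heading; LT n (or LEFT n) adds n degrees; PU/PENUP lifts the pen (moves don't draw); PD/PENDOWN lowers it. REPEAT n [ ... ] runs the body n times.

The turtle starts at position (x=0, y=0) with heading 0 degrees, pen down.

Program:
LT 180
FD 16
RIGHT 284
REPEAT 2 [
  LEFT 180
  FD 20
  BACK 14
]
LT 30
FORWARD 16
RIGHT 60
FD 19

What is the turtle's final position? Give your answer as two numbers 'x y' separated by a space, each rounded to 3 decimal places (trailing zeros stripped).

Answer: -24.788 -29.048

Derivation:
Executing turtle program step by step:
Start: pos=(0,0), heading=0, pen down
LT 180: heading 0 -> 180
FD 16: (0,0) -> (-16,0) [heading=180, draw]
RT 284: heading 180 -> 256
REPEAT 2 [
  -- iteration 1/2 --
  LT 180: heading 256 -> 76
  FD 20: (-16,0) -> (-11.162,19.406) [heading=76, draw]
  BK 14: (-11.162,19.406) -> (-14.548,5.822) [heading=76, draw]
  -- iteration 2/2 --
  LT 180: heading 76 -> 256
  FD 20: (-14.548,5.822) -> (-19.387,-13.584) [heading=256, draw]
  BK 14: (-19.387,-13.584) -> (-16,0) [heading=256, draw]
]
LT 30: heading 256 -> 286
FD 16: (-16,0) -> (-11.59,-15.38) [heading=286, draw]
RT 60: heading 286 -> 226
FD 19: (-11.59,-15.38) -> (-24.788,-29.048) [heading=226, draw]
Final: pos=(-24.788,-29.048), heading=226, 7 segment(s) drawn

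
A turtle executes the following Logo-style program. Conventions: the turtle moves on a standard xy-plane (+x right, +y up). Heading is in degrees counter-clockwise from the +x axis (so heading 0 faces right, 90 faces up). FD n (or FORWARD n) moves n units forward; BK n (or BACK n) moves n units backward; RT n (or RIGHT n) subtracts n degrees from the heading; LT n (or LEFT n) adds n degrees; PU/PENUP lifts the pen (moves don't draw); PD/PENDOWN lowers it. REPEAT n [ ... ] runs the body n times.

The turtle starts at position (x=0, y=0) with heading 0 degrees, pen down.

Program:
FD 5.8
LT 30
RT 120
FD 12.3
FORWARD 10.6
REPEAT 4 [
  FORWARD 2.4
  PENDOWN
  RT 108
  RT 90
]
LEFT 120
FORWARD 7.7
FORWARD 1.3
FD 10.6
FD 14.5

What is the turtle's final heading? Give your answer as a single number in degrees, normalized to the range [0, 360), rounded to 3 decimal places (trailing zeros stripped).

Answer: 318

Derivation:
Executing turtle program step by step:
Start: pos=(0,0), heading=0, pen down
FD 5.8: (0,0) -> (5.8,0) [heading=0, draw]
LT 30: heading 0 -> 30
RT 120: heading 30 -> 270
FD 12.3: (5.8,0) -> (5.8,-12.3) [heading=270, draw]
FD 10.6: (5.8,-12.3) -> (5.8,-22.9) [heading=270, draw]
REPEAT 4 [
  -- iteration 1/4 --
  FD 2.4: (5.8,-22.9) -> (5.8,-25.3) [heading=270, draw]
  PD: pen down
  RT 108: heading 270 -> 162
  RT 90: heading 162 -> 72
  -- iteration 2/4 --
  FD 2.4: (5.8,-25.3) -> (6.542,-23.017) [heading=72, draw]
  PD: pen down
  RT 108: heading 72 -> 324
  RT 90: heading 324 -> 234
  -- iteration 3/4 --
  FD 2.4: (6.542,-23.017) -> (5.131,-24.959) [heading=234, draw]
  PD: pen down
  RT 108: heading 234 -> 126
  RT 90: heading 126 -> 36
  -- iteration 4/4 --
  FD 2.4: (5.131,-24.959) -> (7.073,-23.548) [heading=36, draw]
  PD: pen down
  RT 108: heading 36 -> 288
  RT 90: heading 288 -> 198
]
LT 120: heading 198 -> 318
FD 7.7: (7.073,-23.548) -> (12.795,-28.701) [heading=318, draw]
FD 1.3: (12.795,-28.701) -> (13.761,-29.571) [heading=318, draw]
FD 10.6: (13.761,-29.571) -> (21.638,-36.663) [heading=318, draw]
FD 14.5: (21.638,-36.663) -> (32.414,-46.366) [heading=318, draw]
Final: pos=(32.414,-46.366), heading=318, 11 segment(s) drawn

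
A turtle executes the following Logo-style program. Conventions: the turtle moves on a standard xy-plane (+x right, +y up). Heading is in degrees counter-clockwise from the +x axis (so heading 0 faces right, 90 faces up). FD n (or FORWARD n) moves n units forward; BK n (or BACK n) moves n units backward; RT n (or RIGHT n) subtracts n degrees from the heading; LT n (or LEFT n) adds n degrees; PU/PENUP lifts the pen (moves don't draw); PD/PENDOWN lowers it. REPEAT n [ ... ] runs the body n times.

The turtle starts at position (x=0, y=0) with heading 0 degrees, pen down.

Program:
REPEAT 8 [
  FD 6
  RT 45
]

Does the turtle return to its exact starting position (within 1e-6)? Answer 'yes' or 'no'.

Answer: yes

Derivation:
Executing turtle program step by step:
Start: pos=(0,0), heading=0, pen down
REPEAT 8 [
  -- iteration 1/8 --
  FD 6: (0,0) -> (6,0) [heading=0, draw]
  RT 45: heading 0 -> 315
  -- iteration 2/8 --
  FD 6: (6,0) -> (10.243,-4.243) [heading=315, draw]
  RT 45: heading 315 -> 270
  -- iteration 3/8 --
  FD 6: (10.243,-4.243) -> (10.243,-10.243) [heading=270, draw]
  RT 45: heading 270 -> 225
  -- iteration 4/8 --
  FD 6: (10.243,-10.243) -> (6,-14.485) [heading=225, draw]
  RT 45: heading 225 -> 180
  -- iteration 5/8 --
  FD 6: (6,-14.485) -> (0,-14.485) [heading=180, draw]
  RT 45: heading 180 -> 135
  -- iteration 6/8 --
  FD 6: (0,-14.485) -> (-4.243,-10.243) [heading=135, draw]
  RT 45: heading 135 -> 90
  -- iteration 7/8 --
  FD 6: (-4.243,-10.243) -> (-4.243,-4.243) [heading=90, draw]
  RT 45: heading 90 -> 45
  -- iteration 8/8 --
  FD 6: (-4.243,-4.243) -> (0,0) [heading=45, draw]
  RT 45: heading 45 -> 0
]
Final: pos=(0,0), heading=0, 8 segment(s) drawn

Start position: (0, 0)
Final position: (0, 0)
Distance = 0; < 1e-6 -> CLOSED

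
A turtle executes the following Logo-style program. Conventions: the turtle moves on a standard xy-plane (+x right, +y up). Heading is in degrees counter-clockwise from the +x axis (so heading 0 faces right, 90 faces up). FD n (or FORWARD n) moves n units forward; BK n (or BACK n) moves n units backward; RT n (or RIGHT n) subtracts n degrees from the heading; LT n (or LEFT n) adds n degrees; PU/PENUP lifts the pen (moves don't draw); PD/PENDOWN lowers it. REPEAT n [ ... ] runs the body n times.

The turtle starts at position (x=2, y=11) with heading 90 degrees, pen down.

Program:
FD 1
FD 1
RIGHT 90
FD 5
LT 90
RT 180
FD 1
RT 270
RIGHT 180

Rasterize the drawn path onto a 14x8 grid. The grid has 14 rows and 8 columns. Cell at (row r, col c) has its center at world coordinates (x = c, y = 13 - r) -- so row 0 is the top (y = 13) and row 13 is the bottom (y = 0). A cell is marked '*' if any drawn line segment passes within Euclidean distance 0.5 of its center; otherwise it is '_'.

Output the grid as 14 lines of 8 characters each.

Answer: __******
__*____*
__*_____
________
________
________
________
________
________
________
________
________
________
________

Derivation:
Segment 0: (2,11) -> (2,12)
Segment 1: (2,12) -> (2,13)
Segment 2: (2,13) -> (7,13)
Segment 3: (7,13) -> (7,12)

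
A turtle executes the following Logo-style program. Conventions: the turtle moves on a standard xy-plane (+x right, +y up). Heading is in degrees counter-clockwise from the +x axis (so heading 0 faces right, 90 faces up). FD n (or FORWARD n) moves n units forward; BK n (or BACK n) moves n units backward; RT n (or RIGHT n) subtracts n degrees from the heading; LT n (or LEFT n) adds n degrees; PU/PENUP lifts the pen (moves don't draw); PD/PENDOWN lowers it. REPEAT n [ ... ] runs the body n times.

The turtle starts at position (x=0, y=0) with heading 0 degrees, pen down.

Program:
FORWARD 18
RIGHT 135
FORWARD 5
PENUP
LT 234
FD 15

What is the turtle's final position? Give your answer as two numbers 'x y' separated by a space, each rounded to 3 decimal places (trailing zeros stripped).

Answer: 12.118 11.28

Derivation:
Executing turtle program step by step:
Start: pos=(0,0), heading=0, pen down
FD 18: (0,0) -> (18,0) [heading=0, draw]
RT 135: heading 0 -> 225
FD 5: (18,0) -> (14.464,-3.536) [heading=225, draw]
PU: pen up
LT 234: heading 225 -> 99
FD 15: (14.464,-3.536) -> (12.118,11.28) [heading=99, move]
Final: pos=(12.118,11.28), heading=99, 2 segment(s) drawn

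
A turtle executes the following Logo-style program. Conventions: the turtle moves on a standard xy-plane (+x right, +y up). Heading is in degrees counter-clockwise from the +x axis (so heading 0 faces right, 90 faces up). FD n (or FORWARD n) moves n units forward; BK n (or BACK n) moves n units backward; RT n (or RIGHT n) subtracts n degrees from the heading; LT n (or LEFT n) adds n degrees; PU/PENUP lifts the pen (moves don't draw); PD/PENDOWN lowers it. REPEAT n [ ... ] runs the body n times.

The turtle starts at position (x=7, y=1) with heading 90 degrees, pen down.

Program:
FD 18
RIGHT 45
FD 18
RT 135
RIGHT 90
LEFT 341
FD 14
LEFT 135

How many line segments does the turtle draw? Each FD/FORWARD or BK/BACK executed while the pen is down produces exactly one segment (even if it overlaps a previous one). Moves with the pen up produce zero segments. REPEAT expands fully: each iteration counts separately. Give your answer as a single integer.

Executing turtle program step by step:
Start: pos=(7,1), heading=90, pen down
FD 18: (7,1) -> (7,19) [heading=90, draw]
RT 45: heading 90 -> 45
FD 18: (7,19) -> (19.728,31.728) [heading=45, draw]
RT 135: heading 45 -> 270
RT 90: heading 270 -> 180
LT 341: heading 180 -> 161
FD 14: (19.728,31.728) -> (6.491,36.286) [heading=161, draw]
LT 135: heading 161 -> 296
Final: pos=(6.491,36.286), heading=296, 3 segment(s) drawn
Segments drawn: 3

Answer: 3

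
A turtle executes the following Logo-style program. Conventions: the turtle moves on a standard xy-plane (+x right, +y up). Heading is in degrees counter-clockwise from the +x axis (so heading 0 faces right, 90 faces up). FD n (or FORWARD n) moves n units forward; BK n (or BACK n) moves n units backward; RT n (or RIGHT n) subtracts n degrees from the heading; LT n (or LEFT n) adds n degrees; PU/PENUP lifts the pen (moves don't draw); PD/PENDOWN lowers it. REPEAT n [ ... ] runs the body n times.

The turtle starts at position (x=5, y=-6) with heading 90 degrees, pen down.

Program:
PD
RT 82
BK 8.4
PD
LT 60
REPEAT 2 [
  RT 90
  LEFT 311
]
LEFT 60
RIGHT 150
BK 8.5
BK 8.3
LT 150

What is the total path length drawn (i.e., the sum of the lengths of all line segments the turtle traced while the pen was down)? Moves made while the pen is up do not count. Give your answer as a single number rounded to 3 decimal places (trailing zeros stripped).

Executing turtle program step by step:
Start: pos=(5,-6), heading=90, pen down
PD: pen down
RT 82: heading 90 -> 8
BK 8.4: (5,-6) -> (-3.318,-7.169) [heading=8, draw]
PD: pen down
LT 60: heading 8 -> 68
REPEAT 2 [
  -- iteration 1/2 --
  RT 90: heading 68 -> 338
  LT 311: heading 338 -> 289
  -- iteration 2/2 --
  RT 90: heading 289 -> 199
  LT 311: heading 199 -> 150
]
LT 60: heading 150 -> 210
RT 150: heading 210 -> 60
BK 8.5: (-3.318,-7.169) -> (-7.568,-14.53) [heading=60, draw]
BK 8.3: (-7.568,-14.53) -> (-11.718,-21.718) [heading=60, draw]
LT 150: heading 60 -> 210
Final: pos=(-11.718,-21.718), heading=210, 3 segment(s) drawn

Segment lengths:
  seg 1: (5,-6) -> (-3.318,-7.169), length = 8.4
  seg 2: (-3.318,-7.169) -> (-7.568,-14.53), length = 8.5
  seg 3: (-7.568,-14.53) -> (-11.718,-21.718), length = 8.3
Total = 25.2

Answer: 25.2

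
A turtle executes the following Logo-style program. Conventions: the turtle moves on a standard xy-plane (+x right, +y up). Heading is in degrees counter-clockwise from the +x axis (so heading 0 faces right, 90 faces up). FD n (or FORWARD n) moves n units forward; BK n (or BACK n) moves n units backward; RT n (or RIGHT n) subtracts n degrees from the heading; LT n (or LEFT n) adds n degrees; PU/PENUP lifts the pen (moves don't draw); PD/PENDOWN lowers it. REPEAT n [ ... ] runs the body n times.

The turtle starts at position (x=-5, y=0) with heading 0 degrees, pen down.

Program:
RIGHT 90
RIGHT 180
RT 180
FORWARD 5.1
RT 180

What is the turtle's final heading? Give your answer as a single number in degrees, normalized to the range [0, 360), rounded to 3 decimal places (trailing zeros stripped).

Answer: 90

Derivation:
Executing turtle program step by step:
Start: pos=(-5,0), heading=0, pen down
RT 90: heading 0 -> 270
RT 180: heading 270 -> 90
RT 180: heading 90 -> 270
FD 5.1: (-5,0) -> (-5,-5.1) [heading=270, draw]
RT 180: heading 270 -> 90
Final: pos=(-5,-5.1), heading=90, 1 segment(s) drawn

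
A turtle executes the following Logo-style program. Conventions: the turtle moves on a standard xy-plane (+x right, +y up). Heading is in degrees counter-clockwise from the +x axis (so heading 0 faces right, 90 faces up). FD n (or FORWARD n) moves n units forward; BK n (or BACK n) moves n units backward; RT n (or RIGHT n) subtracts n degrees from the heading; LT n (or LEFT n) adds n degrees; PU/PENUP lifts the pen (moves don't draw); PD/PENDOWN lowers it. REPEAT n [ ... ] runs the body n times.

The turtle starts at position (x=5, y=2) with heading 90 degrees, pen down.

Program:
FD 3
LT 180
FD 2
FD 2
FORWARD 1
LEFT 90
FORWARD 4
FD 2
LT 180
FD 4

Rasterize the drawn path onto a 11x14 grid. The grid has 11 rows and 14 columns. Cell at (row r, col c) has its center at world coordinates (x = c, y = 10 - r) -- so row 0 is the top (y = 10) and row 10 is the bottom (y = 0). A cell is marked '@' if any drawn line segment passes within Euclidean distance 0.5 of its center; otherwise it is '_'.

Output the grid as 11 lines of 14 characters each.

Segment 0: (5,2) -> (5,5)
Segment 1: (5,5) -> (5,3)
Segment 2: (5,3) -> (5,1)
Segment 3: (5,1) -> (5,0)
Segment 4: (5,0) -> (9,-0)
Segment 5: (9,-0) -> (11,-0)
Segment 6: (11,-0) -> (7,0)

Answer: ______________
______________
______________
______________
______________
_____@________
_____@________
_____@________
_____@________
_____@________
_____@@@@@@@__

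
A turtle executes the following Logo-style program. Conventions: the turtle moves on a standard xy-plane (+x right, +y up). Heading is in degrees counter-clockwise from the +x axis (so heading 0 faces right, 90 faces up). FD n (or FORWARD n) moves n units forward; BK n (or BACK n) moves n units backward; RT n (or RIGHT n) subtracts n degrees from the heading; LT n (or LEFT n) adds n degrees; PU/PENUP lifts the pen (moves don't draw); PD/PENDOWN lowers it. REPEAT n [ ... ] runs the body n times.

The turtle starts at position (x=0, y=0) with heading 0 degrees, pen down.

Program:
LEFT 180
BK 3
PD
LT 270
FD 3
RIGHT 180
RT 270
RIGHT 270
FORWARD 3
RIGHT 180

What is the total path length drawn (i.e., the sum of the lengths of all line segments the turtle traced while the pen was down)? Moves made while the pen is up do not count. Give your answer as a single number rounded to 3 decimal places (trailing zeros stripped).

Answer: 9

Derivation:
Executing turtle program step by step:
Start: pos=(0,0), heading=0, pen down
LT 180: heading 0 -> 180
BK 3: (0,0) -> (3,0) [heading=180, draw]
PD: pen down
LT 270: heading 180 -> 90
FD 3: (3,0) -> (3,3) [heading=90, draw]
RT 180: heading 90 -> 270
RT 270: heading 270 -> 0
RT 270: heading 0 -> 90
FD 3: (3,3) -> (3,6) [heading=90, draw]
RT 180: heading 90 -> 270
Final: pos=(3,6), heading=270, 3 segment(s) drawn

Segment lengths:
  seg 1: (0,0) -> (3,0), length = 3
  seg 2: (3,0) -> (3,3), length = 3
  seg 3: (3,3) -> (3,6), length = 3
Total = 9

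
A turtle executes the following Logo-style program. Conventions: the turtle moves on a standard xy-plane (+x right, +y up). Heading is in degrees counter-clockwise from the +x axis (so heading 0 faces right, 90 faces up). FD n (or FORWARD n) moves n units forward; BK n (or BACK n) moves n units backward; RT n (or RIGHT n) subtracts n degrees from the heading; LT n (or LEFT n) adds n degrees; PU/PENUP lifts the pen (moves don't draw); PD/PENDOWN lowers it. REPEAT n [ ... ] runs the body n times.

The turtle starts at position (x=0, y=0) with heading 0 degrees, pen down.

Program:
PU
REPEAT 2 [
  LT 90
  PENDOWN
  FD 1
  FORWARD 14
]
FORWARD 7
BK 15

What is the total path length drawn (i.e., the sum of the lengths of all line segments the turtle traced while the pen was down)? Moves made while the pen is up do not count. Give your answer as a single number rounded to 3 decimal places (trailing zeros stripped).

Executing turtle program step by step:
Start: pos=(0,0), heading=0, pen down
PU: pen up
REPEAT 2 [
  -- iteration 1/2 --
  LT 90: heading 0 -> 90
  PD: pen down
  FD 1: (0,0) -> (0,1) [heading=90, draw]
  FD 14: (0,1) -> (0,15) [heading=90, draw]
  -- iteration 2/2 --
  LT 90: heading 90 -> 180
  PD: pen down
  FD 1: (0,15) -> (-1,15) [heading=180, draw]
  FD 14: (-1,15) -> (-15,15) [heading=180, draw]
]
FD 7: (-15,15) -> (-22,15) [heading=180, draw]
BK 15: (-22,15) -> (-7,15) [heading=180, draw]
Final: pos=(-7,15), heading=180, 6 segment(s) drawn

Segment lengths:
  seg 1: (0,0) -> (0,1), length = 1
  seg 2: (0,1) -> (0,15), length = 14
  seg 3: (0,15) -> (-1,15), length = 1
  seg 4: (-1,15) -> (-15,15), length = 14
  seg 5: (-15,15) -> (-22,15), length = 7
  seg 6: (-22,15) -> (-7,15), length = 15
Total = 52

Answer: 52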